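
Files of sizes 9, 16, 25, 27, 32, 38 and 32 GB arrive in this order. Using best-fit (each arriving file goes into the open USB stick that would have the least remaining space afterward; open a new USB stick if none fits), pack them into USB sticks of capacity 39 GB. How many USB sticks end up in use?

6

  9 → USB stick 1 (new)  [load 9/39]
  16 → USB stick 1  [load 25/39]
  25 → USB stick 2 (new)  [load 25/39]
  27 → USB stick 3 (new)  [load 27/39]
  32 → USB stick 4 (new)  [load 32/39]
  38 → USB stick 5 (new)  [load 38/39]
  32 → USB stick 6 (new)  [load 32/39]
6 USB sticks opened.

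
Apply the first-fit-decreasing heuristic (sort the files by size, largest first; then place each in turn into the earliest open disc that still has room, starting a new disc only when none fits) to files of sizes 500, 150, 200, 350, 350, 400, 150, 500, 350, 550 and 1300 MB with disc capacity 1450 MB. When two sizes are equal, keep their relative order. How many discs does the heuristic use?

Sorted descending: 1300, 550, 500, 500, 400, 350, 350, 350, 200, 150, 150.
  1300 → disc 1 (new)  [load 1300/1450]
  550 → disc 2 (new)  [load 550/1450]
  500 → disc 2  [load 1050/1450]
  500 → disc 3 (new)  [load 500/1450]
  400 → disc 2  [load 1450/1450]
  350 → disc 3  [load 850/1450]
  350 → disc 3  [load 1200/1450]
  350 → disc 4 (new)  [load 350/1450]
  200 → disc 3  [load 1400/1450]
  150 → disc 1  [load 1450/1450]
  150 → disc 4  [load 500/1450]
4 discs opened.

4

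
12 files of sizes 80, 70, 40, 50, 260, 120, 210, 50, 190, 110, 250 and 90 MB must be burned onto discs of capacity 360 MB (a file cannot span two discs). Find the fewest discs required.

Total = 260 + 250 + 210 + 190 + 120 + 110 + 90 + 80 + 70 + 50 + 50 + 40 = 1520 MB.
Lower bound: ⌈1520/360⌉ = 5 discs.
A packing using 5 discs:
  disc 1: 260 + 90 = 350
  disc 2: 250 + 110 = 360
  disc 3: 210 + 120 = 330
  disc 4: 190 + 80 + 70 = 340
  disc 5: 50 + 50 + 40 = 140
This matches the lower bound, so 5 is optimal.

5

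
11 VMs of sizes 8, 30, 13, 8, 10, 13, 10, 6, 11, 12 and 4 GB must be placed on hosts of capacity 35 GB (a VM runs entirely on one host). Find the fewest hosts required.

4

Total = 30 + 13 + 13 + 12 + 11 + 10 + 10 + 8 + 8 + 6 + 4 = 125 GB.
Lower bound: ⌈125/35⌉ = 4 hosts.
A packing using 4 hosts:
  host 1: 30 + 4 = 34
  host 2: 13 + 13 + 8 = 34
  host 3: 12 + 11 + 10 = 33
  host 4: 10 + 8 + 6 = 24
This matches the lower bound, so 4 is optimal.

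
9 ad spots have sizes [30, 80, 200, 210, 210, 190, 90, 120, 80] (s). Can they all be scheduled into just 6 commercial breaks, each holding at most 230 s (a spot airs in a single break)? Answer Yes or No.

Yes

A valid assignment using 6 commercial breaks:
  break 1: 210 = 210
  break 2: 210 = 210
  break 3: 200 + 30 = 230
  break 4: 190 = 190
  break 5: 120 + 90 = 210
  break 6: 80 + 80 = 160
Every load is within 230 s, so 6 commercial breaks suffice.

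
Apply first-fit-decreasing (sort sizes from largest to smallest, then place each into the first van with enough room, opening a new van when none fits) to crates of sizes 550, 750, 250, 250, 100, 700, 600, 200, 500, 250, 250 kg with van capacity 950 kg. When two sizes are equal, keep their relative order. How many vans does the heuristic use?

Sorted descending: 750, 700, 600, 550, 500, 250, 250, 250, 250, 200, 100.
  750 → van 1 (new)  [load 750/950]
  700 → van 2 (new)  [load 700/950]
  600 → van 3 (new)  [load 600/950]
  550 → van 4 (new)  [load 550/950]
  500 → van 5 (new)  [load 500/950]
  250 → van 2  [load 950/950]
  250 → van 3  [load 850/950]
  250 → van 4  [load 800/950]
  250 → van 5  [load 750/950]
  200 → van 1  [load 950/950]
  100 → van 3  [load 950/950]
5 vans opened.

5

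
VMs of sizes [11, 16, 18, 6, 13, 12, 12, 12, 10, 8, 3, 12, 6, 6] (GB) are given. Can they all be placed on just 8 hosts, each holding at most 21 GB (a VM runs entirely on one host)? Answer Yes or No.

Yes

A valid assignment using 8 hosts:
  host 1: 18 + 3 = 21
  host 2: 16 = 16
  host 3: 13 + 8 = 21
  host 4: 12 + 6 = 18
  host 5: 12 + 6 = 18
  host 6: 12 + 6 = 18
  host 7: 12 = 12
  host 8: 11 + 10 = 21
Every load is within 21 GB, so 8 hosts suffice.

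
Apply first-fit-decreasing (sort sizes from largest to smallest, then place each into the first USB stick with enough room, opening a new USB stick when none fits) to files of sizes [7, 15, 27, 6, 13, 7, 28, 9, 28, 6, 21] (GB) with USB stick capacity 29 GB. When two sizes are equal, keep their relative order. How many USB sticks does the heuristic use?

Sorted descending: 28, 28, 27, 21, 15, 13, 9, 7, 7, 6, 6.
  28 → USB stick 1 (new)  [load 28/29]
  28 → USB stick 2 (new)  [load 28/29]
  27 → USB stick 3 (new)  [load 27/29]
  21 → USB stick 4 (new)  [load 21/29]
  15 → USB stick 5 (new)  [load 15/29]
  13 → USB stick 5  [load 28/29]
  9 → USB stick 6 (new)  [load 9/29]
  7 → USB stick 4  [load 28/29]
  7 → USB stick 6  [load 16/29]
  6 → USB stick 6  [load 22/29]
  6 → USB stick 6  [load 28/29]
6 USB sticks opened.

6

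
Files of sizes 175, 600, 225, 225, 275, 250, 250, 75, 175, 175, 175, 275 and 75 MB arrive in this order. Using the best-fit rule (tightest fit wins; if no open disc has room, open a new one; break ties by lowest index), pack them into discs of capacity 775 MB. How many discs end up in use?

4

  175 → disc 1 (new)  [load 175/775]
  600 → disc 1  [load 775/775]
  225 → disc 2 (new)  [load 225/775]
  225 → disc 2  [load 450/775]
  275 → disc 2  [load 725/775]
  250 → disc 3 (new)  [load 250/775]
  250 → disc 3  [load 500/775]
  75 → disc 3  [load 575/775]
  175 → disc 3  [load 750/775]
  175 → disc 4 (new)  [load 175/775]
  175 → disc 4  [load 350/775]
  275 → disc 4  [load 625/775]
  75 → disc 4  [load 700/775]
4 discs opened.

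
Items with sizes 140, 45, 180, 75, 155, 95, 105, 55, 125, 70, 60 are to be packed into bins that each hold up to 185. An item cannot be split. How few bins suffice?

7

Total = 180 + 155 + 140 + 125 + 105 + 95 + 75 + 70 + 60 + 55 + 45 = 1105.
Lower bound: ⌈1105/185⌉ = 6 bins.
A packing using 7 bins:
  bin 1: 180 = 180
  bin 2: 155 = 155
  bin 3: 140 + 45 = 185
  bin 4: 125 + 60 = 185
  bin 5: 105 + 75 = 180
  bin 6: 95 + 70 = 165
  bin 7: 55 = 55
No arrangement into 6 bins stays within capacity, so 7 is optimal.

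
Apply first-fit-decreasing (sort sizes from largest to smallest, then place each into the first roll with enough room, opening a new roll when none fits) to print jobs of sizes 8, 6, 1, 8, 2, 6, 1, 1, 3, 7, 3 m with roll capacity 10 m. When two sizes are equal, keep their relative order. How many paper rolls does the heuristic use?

5

Sorted descending: 8, 8, 7, 6, 6, 3, 3, 2, 1, 1, 1.
  8 → roll 1 (new)  [load 8/10]
  8 → roll 2 (new)  [load 8/10]
  7 → roll 3 (new)  [load 7/10]
  6 → roll 4 (new)  [load 6/10]
  6 → roll 5 (new)  [load 6/10]
  3 → roll 3  [load 10/10]
  3 → roll 4  [load 9/10]
  2 → roll 1  [load 10/10]
  1 → roll 2  [load 9/10]
  1 → roll 2  [load 10/10]
  1 → roll 4  [load 10/10]
5 paper rolls opened.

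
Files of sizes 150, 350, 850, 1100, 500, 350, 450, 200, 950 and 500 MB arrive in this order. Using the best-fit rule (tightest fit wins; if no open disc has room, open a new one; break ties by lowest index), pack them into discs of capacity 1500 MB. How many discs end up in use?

4

  150 → disc 1 (new)  [load 150/1500]
  350 → disc 1  [load 500/1500]
  850 → disc 1  [load 1350/1500]
  1100 → disc 2 (new)  [load 1100/1500]
  500 → disc 3 (new)  [load 500/1500]
  350 → disc 2  [load 1450/1500]
  450 → disc 3  [load 950/1500]
  200 → disc 3  [load 1150/1500]
  950 → disc 4 (new)  [load 950/1500]
  500 → disc 4  [load 1450/1500]
4 discs opened.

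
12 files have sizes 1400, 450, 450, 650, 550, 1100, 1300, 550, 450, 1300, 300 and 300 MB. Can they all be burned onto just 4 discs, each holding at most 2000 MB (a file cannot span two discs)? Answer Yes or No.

No

Total = 8800 MB; ⌈8800/2000⌉ = 5.
At least 5 discs are required, but only 4 are allowed.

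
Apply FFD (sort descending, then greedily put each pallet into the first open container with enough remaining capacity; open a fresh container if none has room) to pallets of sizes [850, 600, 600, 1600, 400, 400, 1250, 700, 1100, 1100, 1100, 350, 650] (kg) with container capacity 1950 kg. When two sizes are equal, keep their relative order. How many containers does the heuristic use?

6

Sorted descending: 1600, 1250, 1100, 1100, 1100, 850, 700, 650, 600, 600, 400, 400, 350.
  1600 → container 1 (new)  [load 1600/1950]
  1250 → container 2 (new)  [load 1250/1950]
  1100 → container 3 (new)  [load 1100/1950]
  1100 → container 4 (new)  [load 1100/1950]
  1100 → container 5 (new)  [load 1100/1950]
  850 → container 3  [load 1950/1950]
  700 → container 2  [load 1950/1950]
  650 → container 4  [load 1750/1950]
  600 → container 5  [load 1700/1950]
  600 → container 6 (new)  [load 600/1950]
  400 → container 6  [load 1000/1950]
  400 → container 6  [load 1400/1950]
  350 → container 1  [load 1950/1950]
6 containers opened.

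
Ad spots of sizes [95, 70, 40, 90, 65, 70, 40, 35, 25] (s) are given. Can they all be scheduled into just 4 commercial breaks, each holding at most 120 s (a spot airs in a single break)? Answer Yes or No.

Total = 530 s; ⌈530/120⌉ = 5.
At least 5 commercial breaks are required, but only 4 are allowed.

No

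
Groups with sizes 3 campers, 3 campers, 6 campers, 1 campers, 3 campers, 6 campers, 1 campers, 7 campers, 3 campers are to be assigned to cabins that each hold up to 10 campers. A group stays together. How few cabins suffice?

4

Total = 7 + 6 + 6 + 3 + 3 + 3 + 3 + 1 + 1 = 33 campers.
Lower bound: ⌈33/10⌉ = 4 cabins.
A packing using 4 cabins:
  cabin 1: 7 + 3 = 10
  cabin 2: 6 + 3 + 1 = 10
  cabin 3: 6 + 3 + 1 = 10
  cabin 4: 3 = 3
This matches the lower bound, so 4 is optimal.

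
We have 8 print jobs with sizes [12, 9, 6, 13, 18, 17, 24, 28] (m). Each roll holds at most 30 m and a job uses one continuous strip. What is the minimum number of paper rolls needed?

Total = 28 + 24 + 18 + 17 + 13 + 12 + 9 + 6 = 127 m.
Lower bound: ⌈127/30⌉ = 5 paper rolls.
A packing using 5 paper rolls:
  roll 1: 28 = 28
  roll 2: 24 + 6 = 30
  roll 3: 18 + 12 = 30
  roll 4: 17 + 13 = 30
  roll 5: 9 = 9
This matches the lower bound, so 5 is optimal.

5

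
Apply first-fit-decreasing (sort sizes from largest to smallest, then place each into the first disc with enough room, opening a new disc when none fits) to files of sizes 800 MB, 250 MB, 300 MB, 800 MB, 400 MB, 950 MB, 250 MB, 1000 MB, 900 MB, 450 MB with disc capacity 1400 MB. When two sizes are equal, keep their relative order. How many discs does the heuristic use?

Sorted descending: 1000, 950, 900, 800, 800, 450, 400, 300, 250, 250.
  1000 → disc 1 (new)  [load 1000/1400]
  950 → disc 2 (new)  [load 950/1400]
  900 → disc 3 (new)  [load 900/1400]
  800 → disc 4 (new)  [load 800/1400]
  800 → disc 5 (new)  [load 800/1400]
  450 → disc 2  [load 1400/1400]
  400 → disc 1  [load 1400/1400]
  300 → disc 3  [load 1200/1400]
  250 → disc 4  [load 1050/1400]
  250 → disc 4  [load 1300/1400]
5 discs opened.

5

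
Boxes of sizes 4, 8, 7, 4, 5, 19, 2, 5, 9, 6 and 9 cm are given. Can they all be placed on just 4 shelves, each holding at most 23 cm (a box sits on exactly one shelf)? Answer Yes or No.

A valid assignment using 4 shelves:
  shelf 1: 19 + 4 = 23
  shelf 2: 9 + 9 + 5 = 23
  shelf 3: 8 + 7 + 6 + 2 = 23
  shelf 4: 5 + 4 = 9
Every load is within 23 cm, so 4 shelves suffice.

Yes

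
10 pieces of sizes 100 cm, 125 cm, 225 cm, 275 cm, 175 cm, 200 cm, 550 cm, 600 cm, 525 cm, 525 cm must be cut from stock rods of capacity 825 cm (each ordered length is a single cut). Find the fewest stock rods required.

Total = 600 + 550 + 525 + 525 + 275 + 225 + 200 + 175 + 125 + 100 = 3300 cm.
Lower bound: ⌈3300/825⌉ = 4 stock rods.
A packing using 4 stock rods:
  stock rod 1: 600 + 225 = 825
  stock rod 2: 550 + 275 = 825
  stock rod 3: 525 + 200 + 100 = 825
  stock rod 4: 525 + 175 + 125 = 825
This matches the lower bound, so 4 is optimal.

4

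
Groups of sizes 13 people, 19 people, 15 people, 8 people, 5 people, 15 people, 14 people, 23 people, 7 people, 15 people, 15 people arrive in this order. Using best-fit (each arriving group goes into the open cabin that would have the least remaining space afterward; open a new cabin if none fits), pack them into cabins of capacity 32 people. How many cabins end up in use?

  13 → cabin 1 (new)  [load 13/32]
  19 → cabin 1  [load 32/32]
  15 → cabin 2 (new)  [load 15/32]
  8 → cabin 2  [load 23/32]
  5 → cabin 2  [load 28/32]
  15 → cabin 3 (new)  [load 15/32]
  14 → cabin 3  [load 29/32]
  23 → cabin 4 (new)  [load 23/32]
  7 → cabin 4  [load 30/32]
  15 → cabin 5 (new)  [load 15/32]
  15 → cabin 5  [load 30/32]
5 cabins opened.

5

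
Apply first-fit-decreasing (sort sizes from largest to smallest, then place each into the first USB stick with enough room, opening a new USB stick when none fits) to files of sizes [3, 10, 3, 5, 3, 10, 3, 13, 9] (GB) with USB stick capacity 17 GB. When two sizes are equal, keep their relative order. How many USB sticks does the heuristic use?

4

Sorted descending: 13, 10, 10, 9, 5, 3, 3, 3, 3.
  13 → USB stick 1 (new)  [load 13/17]
  10 → USB stick 2 (new)  [load 10/17]
  10 → USB stick 3 (new)  [load 10/17]
  9 → USB stick 4 (new)  [load 9/17]
  5 → USB stick 2  [load 15/17]
  3 → USB stick 1  [load 16/17]
  3 → USB stick 3  [load 13/17]
  3 → USB stick 3  [load 16/17]
  3 → USB stick 4  [load 12/17]
4 USB sticks opened.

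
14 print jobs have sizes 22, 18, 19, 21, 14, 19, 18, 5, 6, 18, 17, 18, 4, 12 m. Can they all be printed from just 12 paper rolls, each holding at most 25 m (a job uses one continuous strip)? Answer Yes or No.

Yes

A valid assignment using 11 paper rolls:
  roll 1: 22 = 22
  roll 2: 21 + 4 = 25
  roll 3: 19 + 6 = 25
  roll 4: 19 + 5 = 24
  roll 5: 18 = 18
  roll 6: 18 = 18
  roll 7: 18 = 18
  roll 8: 18 = 18
  roll 9: 17 = 17
  roll 10: 14 = 14
  roll 11: 12 = 12
That uses only 11 ≤ 12, so 12 paper rolls are enough.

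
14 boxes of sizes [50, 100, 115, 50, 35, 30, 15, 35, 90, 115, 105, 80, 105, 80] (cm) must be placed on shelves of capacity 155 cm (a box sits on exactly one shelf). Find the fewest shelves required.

8

Total = 115 + 115 + 105 + 105 + 100 + 90 + 80 + 80 + 50 + 50 + 35 + 35 + 30 + 15 = 1005 cm.
Lower bound: ⌈1005/155⌉ = 7 shelves.
Also, 8 boxes each exceed 155/2 cm, and no two of those can share a shelf, so at least 8 shelves are needed.
A packing using 8 shelves:
  shelf 1: 115 + 35 = 150
  shelf 2: 115 + 35 = 150
  shelf 3: 105 + 50 = 155
  shelf 4: 105 + 50 = 155
  shelf 5: 100 + 30 + 15 = 145
  shelf 6: 90 = 90
  shelf 7: 80 = 80
  shelf 8: 80 = 80
This matches the lower bound, so 8 is optimal.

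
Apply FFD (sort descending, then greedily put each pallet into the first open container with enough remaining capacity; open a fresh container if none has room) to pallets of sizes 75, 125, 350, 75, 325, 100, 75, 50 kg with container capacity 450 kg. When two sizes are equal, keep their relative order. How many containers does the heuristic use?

Sorted descending: 350, 325, 125, 100, 75, 75, 75, 50.
  350 → container 1 (new)  [load 350/450]
  325 → container 2 (new)  [load 325/450]
  125 → container 2  [load 450/450]
  100 → container 1  [load 450/450]
  75 → container 3 (new)  [load 75/450]
  75 → container 3  [load 150/450]
  75 → container 3  [load 225/450]
  50 → container 3  [load 275/450]
3 containers opened.

3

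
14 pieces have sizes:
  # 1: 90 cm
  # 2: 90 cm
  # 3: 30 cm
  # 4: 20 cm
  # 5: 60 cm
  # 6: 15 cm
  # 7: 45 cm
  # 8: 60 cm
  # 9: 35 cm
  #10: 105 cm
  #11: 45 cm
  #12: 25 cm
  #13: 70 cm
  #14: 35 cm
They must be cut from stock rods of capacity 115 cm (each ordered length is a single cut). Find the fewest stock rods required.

Total = 105 + 90 + 90 + 70 + 60 + 60 + 45 + 45 + 35 + 35 + 30 + 25 + 20 + 15 = 725 cm.
Lower bound: ⌈725/115⌉ = 7 stock rods.
A packing using 7 stock rods:
  stock rod 1: 105 = 105
  stock rod 2: 90 + 25 = 115
  stock rod 3: 90 + 20 = 110
  stock rod 4: 70 + 45 = 115
  stock rod 5: 60 + 45 = 105
  stock rod 6: 60 + 35 + 15 = 110
  stock rod 7: 35 + 30 = 65
This matches the lower bound, so 7 is optimal.

7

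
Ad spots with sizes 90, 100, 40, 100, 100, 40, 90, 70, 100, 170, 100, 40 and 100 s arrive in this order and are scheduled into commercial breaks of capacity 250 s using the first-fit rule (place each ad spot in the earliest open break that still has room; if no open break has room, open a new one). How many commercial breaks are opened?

6

  90 → break 1 (new)  [load 90/250]
  100 → break 1  [load 190/250]
  40 → break 1  [load 230/250]
  100 → break 2 (new)  [load 100/250]
  100 → break 2  [load 200/250]
  40 → break 2  [load 240/250]
  90 → break 3 (new)  [load 90/250]
  70 → break 3  [load 160/250]
  100 → break 4 (new)  [load 100/250]
  170 → break 5 (new)  [load 170/250]
  100 → break 4  [load 200/250]
  40 → break 3  [load 200/250]
  100 → break 6 (new)  [load 100/250]
6 commercial breaks opened.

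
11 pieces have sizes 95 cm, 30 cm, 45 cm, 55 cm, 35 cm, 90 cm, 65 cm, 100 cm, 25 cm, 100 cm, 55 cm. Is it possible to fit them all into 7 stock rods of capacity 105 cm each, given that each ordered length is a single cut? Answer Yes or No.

Total = 695 cm; ⌈695/105⌉ = 7.
The bound of 7 does not rule out 7, but exhaustive search shows no assignment into 7 stock rods of capacity 105 cm exists — the minimum is 8.

No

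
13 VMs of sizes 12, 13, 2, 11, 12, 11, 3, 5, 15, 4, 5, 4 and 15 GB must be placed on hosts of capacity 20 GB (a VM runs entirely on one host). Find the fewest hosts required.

7

Total = 15 + 15 + 13 + 12 + 12 + 11 + 11 + 5 + 5 + 4 + 4 + 3 + 2 = 112 GB.
Lower bound: ⌈112/20⌉ = 6 hosts.
Also, 7 VMs each exceed 10 GB, and no two of those can share a host, so at least 7 hosts are needed.
A packing using 7 hosts:
  host 1: 15 + 5 = 20
  host 2: 15 + 5 = 20
  host 3: 13 + 4 + 3 = 20
  host 4: 12 + 4 + 2 = 18
  host 5: 12 = 12
  host 6: 11 = 11
  host 7: 11 = 11
This matches the lower bound, so 7 is optimal.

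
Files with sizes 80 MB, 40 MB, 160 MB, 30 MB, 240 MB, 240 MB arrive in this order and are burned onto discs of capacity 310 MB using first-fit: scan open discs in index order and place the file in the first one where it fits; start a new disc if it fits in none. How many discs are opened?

3

  80 → disc 1 (new)  [load 80/310]
  40 → disc 1  [load 120/310]
  160 → disc 1  [load 280/310]
  30 → disc 1  [load 310/310]
  240 → disc 2 (new)  [load 240/310]
  240 → disc 3 (new)  [load 240/310]
3 discs opened.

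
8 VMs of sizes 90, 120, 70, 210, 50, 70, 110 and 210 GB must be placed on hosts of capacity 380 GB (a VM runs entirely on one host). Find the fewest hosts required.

Total = 210 + 210 + 120 + 110 + 90 + 70 + 70 + 50 = 930 GB.
Lower bound: ⌈930/380⌉ = 3 hosts.
A packing using 3 hosts:
  host 1: 210 + 120 + 50 = 380
  host 2: 210 + 110 = 320
  host 3: 90 + 70 + 70 = 230
This matches the lower bound, so 3 is optimal.

3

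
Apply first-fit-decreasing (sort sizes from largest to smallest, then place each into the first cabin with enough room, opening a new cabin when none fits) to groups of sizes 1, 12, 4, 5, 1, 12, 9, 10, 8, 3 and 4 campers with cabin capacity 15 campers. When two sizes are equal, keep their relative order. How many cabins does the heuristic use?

Sorted descending: 12, 12, 10, 9, 8, 5, 4, 4, 3, 1, 1.
  12 → cabin 1 (new)  [load 12/15]
  12 → cabin 2 (new)  [load 12/15]
  10 → cabin 3 (new)  [load 10/15]
  9 → cabin 4 (new)  [load 9/15]
  8 → cabin 5 (new)  [load 8/15]
  5 → cabin 3  [load 15/15]
  4 → cabin 4  [load 13/15]
  4 → cabin 5  [load 12/15]
  3 → cabin 1  [load 15/15]
  1 → cabin 2  [load 13/15]
  1 → cabin 2  [load 14/15]
5 cabins opened.

5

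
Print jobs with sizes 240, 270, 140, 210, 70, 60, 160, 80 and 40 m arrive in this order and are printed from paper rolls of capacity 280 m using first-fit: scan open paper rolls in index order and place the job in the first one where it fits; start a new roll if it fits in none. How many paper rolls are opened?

  240 → roll 1 (new)  [load 240/280]
  270 → roll 2 (new)  [load 270/280]
  140 → roll 3 (new)  [load 140/280]
  210 → roll 4 (new)  [load 210/280]
  70 → roll 3  [load 210/280]
  60 → roll 3  [load 270/280]
  160 → roll 5 (new)  [load 160/280]
  80 → roll 5  [load 240/280]
  40 → roll 1  [load 280/280]
5 paper rolls opened.

5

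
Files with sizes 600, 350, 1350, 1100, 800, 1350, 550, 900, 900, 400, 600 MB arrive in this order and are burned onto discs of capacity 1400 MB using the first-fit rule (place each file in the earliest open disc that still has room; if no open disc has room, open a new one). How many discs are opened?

8

  600 → disc 1 (new)  [load 600/1400]
  350 → disc 1  [load 950/1400]
  1350 → disc 2 (new)  [load 1350/1400]
  1100 → disc 3 (new)  [load 1100/1400]
  800 → disc 4 (new)  [load 800/1400]
  1350 → disc 5 (new)  [load 1350/1400]
  550 → disc 4  [load 1350/1400]
  900 → disc 6 (new)  [load 900/1400]
  900 → disc 7 (new)  [load 900/1400]
  400 → disc 1  [load 1350/1400]
  600 → disc 8 (new)  [load 600/1400]
8 discs opened.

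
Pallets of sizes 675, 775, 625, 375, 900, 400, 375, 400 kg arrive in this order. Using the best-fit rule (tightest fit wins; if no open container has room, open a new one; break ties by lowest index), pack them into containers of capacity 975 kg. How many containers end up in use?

6

  675 → container 1 (new)  [load 675/975]
  775 → container 2 (new)  [load 775/975]
  625 → container 3 (new)  [load 625/975]
  375 → container 4 (new)  [load 375/975]
  900 → container 5 (new)  [load 900/975]
  400 → container 4  [load 775/975]
  375 → container 6 (new)  [load 375/975]
  400 → container 6  [load 775/975]
6 containers opened.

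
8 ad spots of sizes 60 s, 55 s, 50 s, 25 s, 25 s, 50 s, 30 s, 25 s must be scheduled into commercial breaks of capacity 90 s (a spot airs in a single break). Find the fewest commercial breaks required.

4

Total = 60 + 55 + 50 + 50 + 30 + 25 + 25 + 25 = 320 s.
Lower bound: ⌈320/90⌉ = 4 commercial breaks.
A packing using 4 commercial breaks:
  break 1: 60 + 30 = 90
  break 2: 55 + 25 = 80
  break 3: 50 + 25 = 75
  break 4: 50 + 25 = 75
This matches the lower bound, so 4 is optimal.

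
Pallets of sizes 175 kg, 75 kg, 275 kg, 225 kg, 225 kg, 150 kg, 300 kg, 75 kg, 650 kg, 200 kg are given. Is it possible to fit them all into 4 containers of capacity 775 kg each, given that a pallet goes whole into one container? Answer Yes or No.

Yes

A valid assignment using 4 containers:
  container 1: 650 + 75 = 725
  container 2: 300 + 275 + 200 = 775
  container 3: 225 + 225 + 175 + 150 = 775
  container 4: 75 = 75
Every load is within 775 kg, so 4 containers suffice.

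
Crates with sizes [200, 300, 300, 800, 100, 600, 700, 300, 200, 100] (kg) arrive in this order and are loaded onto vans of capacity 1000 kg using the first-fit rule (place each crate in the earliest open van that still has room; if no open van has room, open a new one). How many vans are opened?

  200 → van 1 (new)  [load 200/1000]
  300 → van 1  [load 500/1000]
  300 → van 1  [load 800/1000]
  800 → van 2 (new)  [load 800/1000]
  100 → van 1  [load 900/1000]
  600 → van 3 (new)  [load 600/1000]
  700 → van 4 (new)  [load 700/1000]
  300 → van 3  [load 900/1000]
  200 → van 2  [load 1000/1000]
  100 → van 1  [load 1000/1000]
4 vans opened.

4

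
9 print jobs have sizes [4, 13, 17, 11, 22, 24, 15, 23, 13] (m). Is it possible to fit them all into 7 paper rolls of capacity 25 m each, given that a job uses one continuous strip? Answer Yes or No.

A valid assignment using 7 paper rolls:
  roll 1: 24 = 24
  roll 2: 23 = 23
  roll 3: 22 = 22
  roll 4: 17 + 4 = 21
  roll 5: 15 = 15
  roll 6: 13 + 11 = 24
  roll 7: 13 = 13
Every load is within 25 m, so 7 paper rolls suffice.

Yes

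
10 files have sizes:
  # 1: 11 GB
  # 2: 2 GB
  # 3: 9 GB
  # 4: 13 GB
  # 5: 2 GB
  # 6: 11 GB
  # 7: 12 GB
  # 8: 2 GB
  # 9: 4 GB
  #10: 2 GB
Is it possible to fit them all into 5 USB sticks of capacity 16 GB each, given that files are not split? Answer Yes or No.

Yes

A valid assignment using 5 USB sticks:
  USB stick 1: 13 + 2 = 15
  USB stick 2: 12 + 4 = 16
  USB stick 3: 11 + 2 + 2 = 15
  USB stick 4: 11 + 2 = 13
  USB stick 5: 9 = 9
Every load is within 16 GB, so 5 USB sticks suffice.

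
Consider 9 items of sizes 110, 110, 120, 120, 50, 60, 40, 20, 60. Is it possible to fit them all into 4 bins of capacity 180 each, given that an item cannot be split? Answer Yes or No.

A valid assignment using 4 bins:
  bin 1: 120 + 60 = 180
  bin 2: 120 + 60 = 180
  bin 3: 110 + 50 + 20 = 180
  bin 4: 110 + 40 = 150
Every load is within 180, so 4 bins suffice.

Yes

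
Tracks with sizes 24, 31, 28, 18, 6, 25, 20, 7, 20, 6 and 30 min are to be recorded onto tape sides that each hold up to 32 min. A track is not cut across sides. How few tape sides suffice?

8

Total = 31 + 30 + 28 + 25 + 24 + 20 + 20 + 18 + 7 + 6 + 6 = 215 min.
Lower bound: ⌈215/32⌉ = 7 tape sides.
Also, 8 tracks each exceed 16 min, and no two of those can share a side, so at least 8 tape sides are needed.
A packing using 8 tape sides:
  side 1: 31 = 31
  side 2: 30 = 30
  side 3: 28 = 28
  side 4: 25 + 7 = 32
  side 5: 24 + 6 = 30
  side 6: 20 + 6 = 26
  side 7: 20 = 20
  side 8: 18 = 18
This matches the lower bound, so 8 is optimal.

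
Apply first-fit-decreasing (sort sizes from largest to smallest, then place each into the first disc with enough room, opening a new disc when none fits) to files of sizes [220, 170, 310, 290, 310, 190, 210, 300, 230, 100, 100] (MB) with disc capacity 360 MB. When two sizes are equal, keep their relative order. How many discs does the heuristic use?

8

Sorted descending: 310, 310, 300, 290, 230, 220, 210, 190, 170, 100, 100.
  310 → disc 1 (new)  [load 310/360]
  310 → disc 2 (new)  [load 310/360]
  300 → disc 3 (new)  [load 300/360]
  290 → disc 4 (new)  [load 290/360]
  230 → disc 5 (new)  [load 230/360]
  220 → disc 6 (new)  [load 220/360]
  210 → disc 7 (new)  [load 210/360]
  190 → disc 8 (new)  [load 190/360]
  170 → disc 8  [load 360/360]
  100 → disc 5  [load 330/360]
  100 → disc 6  [load 320/360]
8 discs opened.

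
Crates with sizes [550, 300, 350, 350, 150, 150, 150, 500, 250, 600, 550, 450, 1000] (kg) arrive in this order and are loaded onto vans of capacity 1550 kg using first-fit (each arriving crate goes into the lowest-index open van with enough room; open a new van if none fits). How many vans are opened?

4

  550 → van 1 (new)  [load 550/1550]
  300 → van 1  [load 850/1550]
  350 → van 1  [load 1200/1550]
  350 → van 1  [load 1550/1550]
  150 → van 2 (new)  [load 150/1550]
  150 → van 2  [load 300/1550]
  150 → van 2  [load 450/1550]
  500 → van 2  [load 950/1550]
  250 → van 2  [load 1200/1550]
  600 → van 3 (new)  [load 600/1550]
  550 → van 3  [load 1150/1550]
  450 → van 4 (new)  [load 450/1550]
  1000 → van 4  [load 1450/1550]
4 vans opened.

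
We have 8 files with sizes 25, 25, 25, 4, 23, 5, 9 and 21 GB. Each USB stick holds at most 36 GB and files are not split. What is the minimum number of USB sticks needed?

5

Total = 25 + 25 + 25 + 23 + 21 + 9 + 5 + 4 = 137 GB.
Lower bound: ⌈137/36⌉ = 4 USB sticks.
Also, 5 files each exceed 18 GB, and no two of those can share a USB stick, so at least 5 USB sticks are needed.
A packing using 5 USB sticks:
  USB stick 1: 25 + 9 = 34
  USB stick 2: 25 + 5 + 4 = 34
  USB stick 3: 25 = 25
  USB stick 4: 23 = 23
  USB stick 5: 21 = 21
This matches the lower bound, so 5 is optimal.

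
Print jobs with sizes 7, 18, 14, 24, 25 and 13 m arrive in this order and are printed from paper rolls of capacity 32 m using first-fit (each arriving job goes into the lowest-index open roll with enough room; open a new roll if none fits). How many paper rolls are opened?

  7 → roll 1 (new)  [load 7/32]
  18 → roll 1  [load 25/32]
  14 → roll 2 (new)  [load 14/32]
  24 → roll 3 (new)  [load 24/32]
  25 → roll 4 (new)  [load 25/32]
  13 → roll 2  [load 27/32]
4 paper rolls opened.

4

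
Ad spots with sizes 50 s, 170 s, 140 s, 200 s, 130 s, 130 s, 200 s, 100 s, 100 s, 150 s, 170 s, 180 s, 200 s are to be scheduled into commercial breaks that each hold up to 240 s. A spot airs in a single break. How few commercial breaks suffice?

Total = 200 + 200 + 200 + 180 + 170 + 170 + 150 + 140 + 130 + 130 + 100 + 100 + 50 = 1920 s.
Lower bound: ⌈1920/240⌉ = 8 commercial breaks.
Also, 10 ad spots each exceed 120 s, and no two of those can share a break, so at least 10 commercial breaks are needed.
A packing using 10 commercial breaks:
  break 1: 200 = 200
  break 2: 200 = 200
  break 3: 200 = 200
  break 4: 180 + 50 = 230
  break 5: 170 = 170
  break 6: 170 = 170
  break 7: 150 = 150
  break 8: 140 + 100 = 240
  break 9: 130 + 100 = 230
  break 10: 130 = 130
This matches the lower bound, so 10 is optimal.

10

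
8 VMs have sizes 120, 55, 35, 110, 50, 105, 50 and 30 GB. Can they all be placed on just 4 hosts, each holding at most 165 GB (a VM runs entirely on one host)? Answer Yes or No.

Yes

A valid assignment using 4 hosts:
  host 1: 120 + 35 = 155
  host 2: 110 + 55 = 165
  host 3: 105 + 50 = 155
  host 4: 50 + 30 = 80
Every load is within 165 GB, so 4 hosts suffice.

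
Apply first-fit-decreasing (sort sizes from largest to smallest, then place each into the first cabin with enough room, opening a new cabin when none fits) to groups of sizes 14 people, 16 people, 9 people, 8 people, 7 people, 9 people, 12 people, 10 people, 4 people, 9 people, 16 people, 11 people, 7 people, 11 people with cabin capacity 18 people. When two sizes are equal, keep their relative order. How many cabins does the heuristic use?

9

Sorted descending: 16, 16, 14, 12, 11, 11, 10, 9, 9, 9, 8, 7, 7, 4.
  16 → cabin 1 (new)  [load 16/18]
  16 → cabin 2 (new)  [load 16/18]
  14 → cabin 3 (new)  [load 14/18]
  12 → cabin 4 (new)  [load 12/18]
  11 → cabin 5 (new)  [load 11/18]
  11 → cabin 6 (new)  [load 11/18]
  10 → cabin 7 (new)  [load 10/18]
  9 → cabin 8 (new)  [load 9/18]
  9 → cabin 8  [load 18/18]
  9 → cabin 9 (new)  [load 9/18]
  8 → cabin 7  [load 18/18]
  7 → cabin 5  [load 18/18]
  7 → cabin 6  [load 18/18]
  4 → cabin 3  [load 18/18]
9 cabins opened.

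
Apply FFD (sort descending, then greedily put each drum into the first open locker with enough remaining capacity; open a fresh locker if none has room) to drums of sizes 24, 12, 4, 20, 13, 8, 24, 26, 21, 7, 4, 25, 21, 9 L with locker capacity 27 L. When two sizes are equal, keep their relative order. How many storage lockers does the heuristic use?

9

Sorted descending: 26, 25, 24, 24, 21, 21, 20, 13, 12, 9, 8, 7, 4, 4.
  26 → locker 1 (new)  [load 26/27]
  25 → locker 2 (new)  [load 25/27]
  24 → locker 3 (new)  [load 24/27]
  24 → locker 4 (new)  [load 24/27]
  21 → locker 5 (new)  [load 21/27]
  21 → locker 6 (new)  [load 21/27]
  20 → locker 7 (new)  [load 20/27]
  13 → locker 8 (new)  [load 13/27]
  12 → locker 8  [load 25/27]
  9 → locker 9 (new)  [load 9/27]
  8 → locker 9  [load 17/27]
  7 → locker 7  [load 27/27]
  4 → locker 5  [load 25/27]
  4 → locker 6  [load 25/27]
9 storage lockers opened.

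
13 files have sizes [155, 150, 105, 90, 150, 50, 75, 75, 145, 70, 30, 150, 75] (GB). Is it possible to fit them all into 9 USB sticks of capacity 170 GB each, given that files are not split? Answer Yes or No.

A valid assignment using 9 USB sticks:
  USB stick 1: 155 = 155
  USB stick 2: 150 = 150
  USB stick 3: 150 = 150
  USB stick 4: 150 = 150
  USB stick 5: 145 = 145
  USB stick 6: 105 + 50 = 155
  USB stick 7: 90 + 75 = 165
  USB stick 8: 75 + 75 = 150
  USB stick 9: 70 + 30 = 100
Every load is within 170 GB, so 9 USB sticks suffice.

Yes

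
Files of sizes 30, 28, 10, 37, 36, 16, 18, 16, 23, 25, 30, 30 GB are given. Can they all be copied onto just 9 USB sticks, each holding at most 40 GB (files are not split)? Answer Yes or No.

Yes

A valid assignment using 9 USB sticks:
  USB stick 1: 37 = 37
  USB stick 2: 36 = 36
  USB stick 3: 30 + 10 = 40
  USB stick 4: 30 = 30
  USB stick 5: 30 = 30
  USB stick 6: 28 = 28
  USB stick 7: 25 = 25
  USB stick 8: 23 + 16 = 39
  USB stick 9: 18 + 16 = 34
Every load is within 40 GB, so 9 USB sticks suffice.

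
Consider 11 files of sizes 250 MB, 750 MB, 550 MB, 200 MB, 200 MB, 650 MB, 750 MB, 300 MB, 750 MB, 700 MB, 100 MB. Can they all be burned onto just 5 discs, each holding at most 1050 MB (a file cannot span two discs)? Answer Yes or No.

No

Total = 5200 MB; ⌈5200/1050⌉ = 5.
6 files each exceed half the capacity and cannot share a disc, forcing at least 6 discs.
At least 6 discs are required, but only 5 are allowed.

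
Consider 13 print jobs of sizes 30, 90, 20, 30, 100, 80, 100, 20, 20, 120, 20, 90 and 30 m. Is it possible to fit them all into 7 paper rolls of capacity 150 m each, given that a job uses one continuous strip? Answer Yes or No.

A valid assignment using 6 paper rolls:
  roll 1: 120 + 30 = 150
  roll 2: 100 + 30 + 20 = 150
  roll 3: 100 + 30 + 20 = 150
  roll 4: 90 + 20 + 20 = 130
  roll 5: 90 = 90
  roll 6: 80 = 80
That uses only 6 ≤ 7, so 7 paper rolls are enough.

Yes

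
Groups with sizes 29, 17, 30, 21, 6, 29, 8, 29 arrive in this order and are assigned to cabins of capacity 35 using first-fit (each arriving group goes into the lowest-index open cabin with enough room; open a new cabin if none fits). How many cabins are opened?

6

  29 → cabin 1 (new)  [load 29/35]
  17 → cabin 2 (new)  [load 17/35]
  30 → cabin 3 (new)  [load 30/35]
  21 → cabin 4 (new)  [load 21/35]
  6 → cabin 1  [load 35/35]
  29 → cabin 5 (new)  [load 29/35]
  8 → cabin 2  [load 25/35]
  29 → cabin 6 (new)  [load 29/35]
6 cabins opened.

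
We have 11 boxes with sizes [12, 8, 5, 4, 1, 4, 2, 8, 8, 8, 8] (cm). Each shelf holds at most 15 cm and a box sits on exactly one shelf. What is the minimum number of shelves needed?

Total = 12 + 8 + 8 + 8 + 8 + 8 + 5 + 4 + 4 + 2 + 1 = 68 cm.
Lower bound: ⌈68/15⌉ = 5 shelves.
Also, 6 boxes each exceed 15/2 cm, and no two of those can share a shelf, so at least 6 shelves are needed.
A packing using 6 shelves:
  shelf 1: 12 + 2 + 1 = 15
  shelf 2: 8 + 5 = 13
  shelf 3: 8 + 4 = 12
  shelf 4: 8 + 4 = 12
  shelf 5: 8 = 8
  shelf 6: 8 = 8
This matches the lower bound, so 6 is optimal.

6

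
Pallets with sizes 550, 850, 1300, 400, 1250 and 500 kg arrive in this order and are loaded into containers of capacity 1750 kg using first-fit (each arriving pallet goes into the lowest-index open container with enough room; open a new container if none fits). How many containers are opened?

3

  550 → container 1 (new)  [load 550/1750]
  850 → container 1  [load 1400/1750]
  1300 → container 2 (new)  [load 1300/1750]
  400 → container 2  [load 1700/1750]
  1250 → container 3 (new)  [load 1250/1750]
  500 → container 3  [load 1750/1750]
3 containers opened.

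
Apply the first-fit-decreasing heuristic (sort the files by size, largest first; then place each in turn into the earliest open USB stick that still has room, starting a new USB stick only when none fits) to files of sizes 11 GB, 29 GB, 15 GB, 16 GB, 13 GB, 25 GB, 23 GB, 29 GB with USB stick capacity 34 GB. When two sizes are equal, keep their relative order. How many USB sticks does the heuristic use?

Sorted descending: 29, 29, 25, 23, 16, 15, 13, 11.
  29 → USB stick 1 (new)  [load 29/34]
  29 → USB stick 2 (new)  [load 29/34]
  25 → USB stick 3 (new)  [load 25/34]
  23 → USB stick 4 (new)  [load 23/34]
  16 → USB stick 5 (new)  [load 16/34]
  15 → USB stick 5  [load 31/34]
  13 → USB stick 6 (new)  [load 13/34]
  11 → USB stick 4  [load 34/34]
6 USB sticks opened.

6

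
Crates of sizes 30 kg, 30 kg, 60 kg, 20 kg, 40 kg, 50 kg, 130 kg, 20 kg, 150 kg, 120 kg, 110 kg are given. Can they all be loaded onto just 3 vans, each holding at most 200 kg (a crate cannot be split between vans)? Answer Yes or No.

No

Total = 760 kg; ⌈760/200⌉ = 4.
At least 4 vans are required, but only 3 are allowed.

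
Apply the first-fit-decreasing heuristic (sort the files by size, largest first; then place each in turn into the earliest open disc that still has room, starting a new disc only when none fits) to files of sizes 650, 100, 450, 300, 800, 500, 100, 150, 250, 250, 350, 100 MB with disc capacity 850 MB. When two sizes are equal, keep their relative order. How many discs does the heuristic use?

5

Sorted descending: 800, 650, 500, 450, 350, 300, 250, 250, 150, 100, 100, 100.
  800 → disc 1 (new)  [load 800/850]
  650 → disc 2 (new)  [load 650/850]
  500 → disc 3 (new)  [load 500/850]
  450 → disc 4 (new)  [load 450/850]
  350 → disc 3  [load 850/850]
  300 → disc 4  [load 750/850]
  250 → disc 5 (new)  [load 250/850]
  250 → disc 5  [load 500/850]
  150 → disc 2  [load 800/850]
  100 → disc 4  [load 850/850]
  100 → disc 5  [load 600/850]
  100 → disc 5  [load 700/850]
5 discs opened.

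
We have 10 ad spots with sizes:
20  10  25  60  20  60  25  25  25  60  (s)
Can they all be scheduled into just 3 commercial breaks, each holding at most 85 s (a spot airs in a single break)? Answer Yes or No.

Total = 330 s; ⌈330/85⌉ = 4.
At least 4 commercial breaks are required, but only 3 are allowed.

No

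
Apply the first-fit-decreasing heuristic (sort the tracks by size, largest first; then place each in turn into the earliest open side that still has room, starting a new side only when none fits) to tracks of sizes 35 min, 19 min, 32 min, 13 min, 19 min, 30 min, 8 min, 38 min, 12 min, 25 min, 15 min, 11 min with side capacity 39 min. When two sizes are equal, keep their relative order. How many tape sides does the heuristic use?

7

Sorted descending: 38, 35, 32, 30, 25, 19, 19, 15, 13, 12, 11, 8.
  38 → side 1 (new)  [load 38/39]
  35 → side 2 (new)  [load 35/39]
  32 → side 3 (new)  [load 32/39]
  30 → side 4 (new)  [load 30/39]
  25 → side 5 (new)  [load 25/39]
  19 → side 6 (new)  [load 19/39]
  19 → side 6  [load 38/39]
  15 → side 7 (new)  [load 15/39]
  13 → side 5  [load 38/39]
  12 → side 7  [load 27/39]
  11 → side 7  [load 38/39]
  8 → side 4  [load 38/39]
7 tape sides opened.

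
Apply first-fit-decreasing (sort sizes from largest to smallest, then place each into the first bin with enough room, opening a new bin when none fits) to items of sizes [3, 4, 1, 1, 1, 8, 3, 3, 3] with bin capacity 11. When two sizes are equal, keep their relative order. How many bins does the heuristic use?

3

Sorted descending: 8, 4, 3, 3, 3, 3, 1, 1, 1.
  8 → bin 1 (new)  [load 8/11]
  4 → bin 2 (new)  [load 4/11]
  3 → bin 1  [load 11/11]
  3 → bin 2  [load 7/11]
  3 → bin 2  [load 10/11]
  3 → bin 3 (new)  [load 3/11]
  1 → bin 2  [load 11/11]
  1 → bin 3  [load 4/11]
  1 → bin 3  [load 5/11]
3 bins opened.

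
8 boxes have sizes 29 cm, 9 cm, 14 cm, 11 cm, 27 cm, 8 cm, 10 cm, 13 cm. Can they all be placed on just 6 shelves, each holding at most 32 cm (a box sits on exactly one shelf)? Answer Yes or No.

Yes

A valid assignment using 5 shelves:
  shelf 1: 29 = 29
  shelf 2: 27 = 27
  shelf 3: 14 + 13 = 27
  shelf 4: 11 + 10 + 9 = 30
  shelf 5: 8 = 8
That uses only 5 ≤ 6, so 6 shelves are enough.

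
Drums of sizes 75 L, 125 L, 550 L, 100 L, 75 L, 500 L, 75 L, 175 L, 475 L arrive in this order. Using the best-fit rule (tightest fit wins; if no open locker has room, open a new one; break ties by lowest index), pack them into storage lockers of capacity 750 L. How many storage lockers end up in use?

  75 → locker 1 (new)  [load 75/750]
  125 → locker 1  [load 200/750]
  550 → locker 1  [load 750/750]
  100 → locker 2 (new)  [load 100/750]
  75 → locker 2  [load 175/750]
  500 → locker 2  [load 675/750]
  75 → locker 2  [load 750/750]
  175 → locker 3 (new)  [load 175/750]
  475 → locker 3  [load 650/750]
3 storage lockers opened.

3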